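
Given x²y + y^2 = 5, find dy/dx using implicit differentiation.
Differentiate both sides with respect to x, treating y as y(x). By the chain rule, any term containing y contributes a factor of y' = dy/dx when we differentiate it.

Move every term to one side and write the relation as F(x, y) = 0. Term by term,
  d/dx[x^2y] = x^2·y' + 2xy
  d/dx[y^2] = 2y·y'
  d/dx[-5] = 0

The pieces without y' make up ∂F/∂x and the coefficient of y' is ∂F/∂y:
  ∂F/∂x = 2xy,
  ∂F/∂y = x^2 + 2y.

Since d/dx[F] = ∂F/∂x + (∂F/∂y)·y' = 0, solve for y':
  (∂F/∂y)·y' = -∂F/∂x
  dy/dx = -(∂F/∂x)/(∂F/∂y) = -(2xy)/(x^2 + 2y) = -2xy/(x^2 + 2y)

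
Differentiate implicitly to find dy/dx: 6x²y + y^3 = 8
Apply d/dx to both sides, remembering that y depends on x. Each occurrence of y therefore brings in a y' = dy/dx via the chain rule.

With F(x, y) equal to the left-hand side minus the right, differentiate F term by term:
  d/dx[6x^2y] = 6x^2·y' + 12xy
  d/dx[y^3] = 3y^2·y'
  d/dx[-8] = 0
Adding these up, d/dx[F] = 0 becomes
  (12xy) + (6x^2 + 3y^2)·y' = 0,
so isolating y',
  dy/dx = -(12xy)/(6x^2 + 3y^2) = -4xy/(2x^2 + y^2)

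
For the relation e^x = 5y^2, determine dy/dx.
Apply d/dx to both sides, remembering that y depends on x. Each occurrence of y therefore brings in a y' = dy/dx via the chain rule.

With F(x, y) equal to the left-hand side minus the right, differentiate F term by term:
  d/dx[-5y^2] = -10y·y'
  d/dx[e^(x)] = e^(x)
Adding these up, d/dx[F] = 0 becomes
  (e^(x)) + (-10y)·y' = 0,
so isolating y',
  dy/dx = -(e^(x))/(-10y) = e^(x)/(10y)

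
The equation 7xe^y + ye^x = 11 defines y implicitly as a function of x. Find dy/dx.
Differentiate the relation implicitly: treat y = y(x) and apply the chain rule, so every y-derivative picks up a y' = dy/dx factor.

With everything moved to the left-hand side, differentiate term by term:
  d/dx[7x·e^(y)] = 7x·y'·e^(y) + 7e^(y)
  d/dx[y·e^(x)] = y·e^(x) + y'·e^(x)
  d/dx[-11] = 0

Separating the contributions that come from x directly and those that come through y:
  without y':      y·e^(x) + 7e^(y)
  multiplying y':  7x·e^(y) + e^(x)

so (y·e^(x) + 7e^(y)) + (7x·e^(y) + e^(x))·y' = 0, and therefore
  dy/dx = -(y·e^(x) + 7e^(y))/(7x·e^(y) + e^(x)) = (-y·e^(x) - 7e^(y))/(7x·e^(y) + e^(x))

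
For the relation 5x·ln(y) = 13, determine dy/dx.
Apply d/dx to both sides, remembering that y depends on x. Each occurrence of y therefore brings in a y' = dy/dx via the chain rule.

With F(x, y) equal to the left-hand side minus the right, differentiate F term by term:
  d/dx[5x·ln(y)] = 5x·y'/y + 5ln(y)
  d/dx[-13] = 0
Adding these up, d/dx[F] = 0 becomes
  (5ln(y)) + (5x/y)·y' = 0,
so isolating y',
  dy/dx = -(5ln(y))/(5x/y) = -y·ln(y)/x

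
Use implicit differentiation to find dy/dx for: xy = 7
Differentiate the relation implicitly: treat y = y(x) and apply the chain rule, so every y-derivative picks up a y' = dy/dx factor.

With everything moved to the left-hand side, differentiate term by term:
  d/dx[xy] = x·y' + y
  d/dx[-7] = 0

Separating the contributions that come from x directly and those that come through y:
  without y':      y
  multiplying y':  x

so (y) + (x)·y' = 0, and therefore
  dy/dx = -(y)/(x) = -y/x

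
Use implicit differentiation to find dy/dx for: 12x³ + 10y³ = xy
Take d/dx of both sides. Since y is implicitly a function of x, the chain rule attaches a y' = dy/dx factor whenever we differentiate through y.

Set F(x, y) = (left side) − (right side), so the curve is F = 0. Differentiating each term of F:
  d/dx[12x^3] = 36x^2
  d/dx[-xy] = -x·y' - y
  d/dx[10y^3] = 30y^2·y'

Collecting, the y'-free part is the partial derivative in x and the y' coefficient is the partial derivative in y:
  ∂F/∂x = 36x^2 - y
  ∂F/∂y = -x + 30y^2

so d/dx[F(x, y(x))] = ∂F/∂x + (∂F/∂y)·y' = 0. Rearranging,
  dy/dx = -(∂F/∂x)/(∂F/∂y) = -(36x^2 - y)/(-x + 30y^2) = (36x^2 - y)/(x - 30y^2)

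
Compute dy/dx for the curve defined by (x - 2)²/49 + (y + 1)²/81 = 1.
Differentiate both sides with respect to x, treating y as y(x). By the chain rule, any term containing y contributes a factor of y' = dy/dx when we differentiate it.

Move every term to one side and write the relation as F(x, y) = 0. Term by term,
  d/dx[(x - 2)^2/49] = 2x/49 - 4/49
  d/dx[(y + 1)^2/81] = 2·y'(y + 1)/81
  d/dx[-1] = 0

The pieces without y' make up ∂F/∂x and the coefficient of y' is ∂F/∂y:
  ∂F/∂x = 2x/49 - 4/49,
  ∂F/∂y = 2y/81 + 2/81.

Since d/dx[F] = ∂F/∂x + (∂F/∂y)·y' = 0, solve for y':
  (∂F/∂y)·y' = -∂F/∂x
  dy/dx = -(∂F/∂x)/(∂F/∂y) = -(2x/49 - 4/49)/(2y/81 + 2/81)
        = -(2(x - 2)/49)/(2(y + 1)/81) = 81(2 - x)/(49(y + 1))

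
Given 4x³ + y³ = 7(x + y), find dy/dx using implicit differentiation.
Take d/dx of both sides. Since y is implicitly a function of x, the chain rule attaches a y' = dy/dx factor whenever we differentiate through y.

Set F(x, y) = (left side) − (right side), so the curve is F = 0. Differentiating each term of F:
  d/dx[4x^3] = 12x^2
  d/dx[-7x] = -7
  d/dx[y^3] = 3y^2·y'
  d/dx[-7y] = -7·y'

Collecting, the y'-free part is the partial derivative in x and the y' coefficient is the partial derivative in y:
  ∂F/∂x = 12x^2 - 7
  ∂F/∂y = 3y^2 - 7

so d/dx[F(x, y(x))] = ∂F/∂x + (∂F/∂y)·y' = 0. Rearranging,
  dy/dx = -(∂F/∂x)/(∂F/∂y) = -(12x^2 - 7)/(3y^2 - 7) = (7 - 12x^2)/(3y^2 - 7)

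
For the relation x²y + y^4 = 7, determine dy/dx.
Take d/dx of both sides. Since y is implicitly a function of x, the chain rule attaches a y' = dy/dx factor whenever we differentiate through y.

Set F(x, y) = (left side) − (right side), so the curve is F = 0. Differentiating each term of F:
  d/dx[x^2y] = x^2·y' + 2xy
  d/dx[y^4] = 4y^3·y'
  d/dx[-7] = 0

Collecting, the y'-free part is the partial derivative in x and the y' coefficient is the partial derivative in y:
  ∂F/∂x = 2xy
  ∂F/∂y = x^2 + 4y^3

so d/dx[F(x, y(x))] = ∂F/∂x + (∂F/∂y)·y' = 0. Rearranging,
  dy/dx = -(∂F/∂x)/(∂F/∂y) = -(2xy)/(x^2 + 4y^3) = -2xy/(x^2 + 4y^3)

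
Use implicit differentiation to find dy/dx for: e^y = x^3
Apply d/dx to both sides, remembering that y depends on x. Each occurrence of y therefore brings in a y' = dy/dx via the chain rule.

With F(x, y) equal to the left-hand side minus the right, differentiate F term by term:
  d/dx[-x^3] = -3x^2
  d/dx[e^(y)] = y'·e^(y)
Adding these up, d/dx[F] = 0 becomes
  (-3x^2) + (e^(y))·y' = 0,
so isolating y',
  dy/dx = -(-3x^2)/(e^(y)) = 3x^2e^(-y)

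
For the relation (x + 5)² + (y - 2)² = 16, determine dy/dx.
Apply d/dx to both sides, remembering that y depends on x. Each occurrence of y therefore brings in a y' = dy/dx via the chain rule.

With F(x, y) equal to the left-hand side minus the right, differentiate F term by term:
  d/dx[(x + 5)^2] = 2x + 10
  d/dx[(y - 2)^2] = 2·y'(y - 2)
  d/dx[-16] = 0
Adding these up, d/dx[F] = 0 becomes
  (2x + 10) + (2y - 4)·y' = 0,
so isolating y',
  dy/dx = -(2x + 10)/(2y - 4) = (-x - 5)/(y - 2)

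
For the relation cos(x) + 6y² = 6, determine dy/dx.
Differentiate the relation implicitly: treat y = y(x) and apply the chain rule, so every y-derivative picks up a y' = dy/dx factor.

With everything moved to the left-hand side, differentiate term by term:
  d/dx[6y^2] = 12y·y'
  d/dx[cos(x)] = -sin(x)
  d/dx[-6] = 0

Separating the contributions that come from x directly and those that come through y:
  without y':      -sin(x)
  multiplying y':  12y

so (-sin(x)) + (12y)·y' = 0, and therefore
  dy/dx = -(-sin(x))/(12y) = sin(x)/(12y)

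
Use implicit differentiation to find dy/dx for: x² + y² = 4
Apply d/dx to both sides, remembering that y depends on x. Each occurrence of y therefore brings in a y' = dy/dx via the chain rule.

With F(x, y) equal to the left-hand side minus the right, differentiate F term by term:
  d/dx[x^2] = 2x
  d/dx[y^2] = 2y·y'
  d/dx[-4] = 0
Adding these up, d/dx[F] = 0 becomes
  (2x) + (2y)·y' = 0,
so isolating y',
  dy/dx = -(2x)/(2y) = -x/y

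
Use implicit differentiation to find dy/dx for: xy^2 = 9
Take d/dx of both sides. Since y is implicitly a function of x, the chain rule attaches a y' = dy/dx factor whenever we differentiate through y.

Set F(x, y) = (left side) − (right side), so the curve is F = 0. Differentiating each term of F:
  d/dx[xy^2] = 2xy·y' + y^2
  d/dx[-9] = 0

Collecting, the y'-free part is the partial derivative in x and the y' coefficient is the partial derivative in y:
  ∂F/∂x = y^2
  ∂F/∂y = 2xy

so d/dx[F(x, y(x))] = ∂F/∂x + (∂F/∂y)·y' = 0. Rearranging,
  dy/dx = -(∂F/∂x)/(∂F/∂y) = -(y^2)/(2xy) = -y/(2x)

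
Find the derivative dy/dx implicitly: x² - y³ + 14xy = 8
Differentiate both sides with respect to x, treating y as y(x). By the chain rule, any term containing y contributes a factor of y' = dy/dx when we differentiate it.

Move every term to one side and write the relation as F(x, y) = 0. Term by term,
  d/dx[x^2] = 2x
  d/dx[14xy] = 14x·y' + 14y
  d/dx[-y^3] = -3y^2·y'
  d/dx[-8] = 0

The pieces without y' make up ∂F/∂x and the coefficient of y' is ∂F/∂y:
  ∂F/∂x = 2x + 14y,
  ∂F/∂y = 14x - 3y^2.

Since d/dx[F] = ∂F/∂x + (∂F/∂y)·y' = 0, solve for y':
  (∂F/∂y)·y' = -∂F/∂x
  dy/dx = -(∂F/∂x)/(∂F/∂y) = -(2x + 14y)/(14x - 3y^2) = 2(-x - 7y)/(14x - 3y^2)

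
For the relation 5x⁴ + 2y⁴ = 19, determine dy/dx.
Apply d/dx to both sides, remembering that y depends on x. Each occurrence of y therefore brings in a y' = dy/dx via the chain rule.

With F(x, y) equal to the left-hand side minus the right, differentiate F term by term:
  d/dx[5x^4] = 20x^3
  d/dx[2y^4] = 8y^3·y'
  d/dx[-19] = 0
Adding these up, d/dx[F] = 0 becomes
  (20x^3) + (8y^3)·y' = 0,
so isolating y',
  dy/dx = -(20x^3)/(8y^3) = -5x^3/(2y^3)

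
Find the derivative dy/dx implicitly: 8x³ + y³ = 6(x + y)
Take d/dx of both sides. Since y is implicitly a function of x, the chain rule attaches a y' = dy/dx factor whenever we differentiate through y.

Set F(x, y) = (left side) − (right side), so the curve is F = 0. Differentiating each term of F:
  d/dx[8x^3] = 24x^2
  d/dx[-6x] = -6
  d/dx[y^3] = 3y^2·y'
  d/dx[-6y] = -6·y'

Collecting, the y'-free part is the partial derivative in x and the y' coefficient is the partial derivative in y:
  ∂F/∂x = 24x^2 - 6
  ∂F/∂y = 3y^2 - 6

so d/dx[F(x, y(x))] = ∂F/∂x + (∂F/∂y)·y' = 0. Rearranging,
  dy/dx = -(∂F/∂x)/(∂F/∂y) = -(24x^2 - 6)/(3y^2 - 6) = 2(1 - 4x^2)/(y^2 - 2)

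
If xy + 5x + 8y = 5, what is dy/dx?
Take d/dx of both sides. Since y is implicitly a function of x, the chain rule attaches a y' = dy/dx factor whenever we differentiate through y.

Set F(x, y) = (left side) − (right side), so the curve is F = 0. Differentiating each term of F:
  d/dx[xy] = x·y' + y
  d/dx[5x] = 5
  d/dx[8y] = 8·y'
  d/dx[-5] = 0

Collecting, the y'-free part is the partial derivative in x and the y' coefficient is the partial derivative in y:
  ∂F/∂x = y + 5
  ∂F/∂y = x + 8

so d/dx[F(x, y(x))] = ∂F/∂x + (∂F/∂y)·y' = 0. Rearranging,
  dy/dx = -(∂F/∂x)/(∂F/∂y) = -(y + 5)/(x + 8) = (-y - 5)/(x + 8)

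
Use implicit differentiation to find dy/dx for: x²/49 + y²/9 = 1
Differentiate the relation implicitly: treat y = y(x) and apply the chain rule, so every y-derivative picks up a y' = dy/dx factor.

With everything moved to the left-hand side, differentiate term by term:
  d/dx[x^2/49] = 2x/49
  d/dx[y^2/9] = 2y·y'/9
  d/dx[-1] = 0

Separating the contributions that come from x directly and those that come through y:
  without y':      2x/49
  multiplying y':  2y/9

so (2x/49) + (2y/9)·y' = 0, and therefore
  dy/dx = -(2x/49)/(2y/9) = -9x/(49y)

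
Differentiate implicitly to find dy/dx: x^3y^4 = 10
Differentiate the relation implicitly: treat y = y(x) and apply the chain rule, so every y-derivative picks up a y' = dy/dx factor.

With everything moved to the left-hand side, differentiate term by term:
  d/dx[x^3y^4] = 4x^3y^3·y' + 3x^2y^4
  d/dx[-10] = 0

Separating the contributions that come from x directly and those that come through y:
  without y':      3x^2y^4
  multiplying y':  4x^3y^3

so (3x^2y^4) + (4x^3y^3)·y' = 0, and therefore
  dy/dx = -(3x^2y^4)/(4x^3y^3) = -3y/(4x)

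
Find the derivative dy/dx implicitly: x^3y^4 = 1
Differentiate both sides with respect to x, treating y as y(x). By the chain rule, any term containing y contributes a factor of y' = dy/dx when we differentiate it.

Move every term to one side and write the relation as F(x, y) = 0. Term by term,
  d/dx[x^3y^4] = 4x^3y^3·y' + 3x^2y^4
  d/dx[-1] = 0

The pieces without y' make up ∂F/∂x and the coefficient of y' is ∂F/∂y:
  ∂F/∂x = 3x^2y^4,
  ∂F/∂y = 4x^3y^3.

Since d/dx[F] = ∂F/∂x + (∂F/∂y)·y' = 0, solve for y':
  (∂F/∂y)·y' = -∂F/∂x
  dy/dx = -(∂F/∂x)/(∂F/∂y) = -(3x^2y^4)/(4x^3y^3) = -3y/(4x)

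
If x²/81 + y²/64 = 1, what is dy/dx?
Apply d/dx to both sides, remembering that y depends on x. Each occurrence of y therefore brings in a y' = dy/dx via the chain rule.

With F(x, y) equal to the left-hand side minus the right, differentiate F term by term:
  d/dx[x^2/81] = 2x/81
  d/dx[y^2/64] = y·y'/32
  d/dx[-1] = 0
Adding these up, d/dx[F] = 0 becomes
  (2x/81) + (y/32)·y' = 0,
so isolating y',
  dy/dx = -(2x/81)/(y/32) = -64x/(81y)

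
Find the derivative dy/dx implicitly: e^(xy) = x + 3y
Apply d/dx to both sides, remembering that y depends on x. Each occurrence of y therefore brings in a y' = dy/dx via the chain rule.

With F(x, y) equal to the left-hand side minus the right, differentiate F term by term:
  d/dx[-x] = -1
  d/dx[-3y] = -3·y'
  d/dx[e^(xy)] = (x·y' + y)·e^(xy)
Adding these up, d/dx[F] = 0 becomes
  (y·e^(xy) - 1) + (x·e^(xy) - 3)·y' = 0,
so isolating y',
  dy/dx = -(y·e^(xy) - 1)/(x·e^(xy) - 3) = (-y·e^(xy) + 1)/(x·e^(xy) - 3)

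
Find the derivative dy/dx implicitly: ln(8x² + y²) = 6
Differentiate the relation implicitly: treat y = y(x) and apply the chain rule, so every y-derivative picks up a y' = dy/dx factor.

With everything moved to the left-hand side, differentiate term by term:
  d/dx[ln(8x^2 + y^2)] = (16x + 2y·y')/(8x^2 + y^2)
  d/dx[-6] = 0

Separating the contributions that come from x directly and those that come through y:
  without y':      16x/(8x^2 + y^2)
  multiplying y':  2y/(8x^2 + y^2)

so (16x/(8x^2 + y^2)) + (2y/(8x^2 + y^2))·y' = 0, and therefore
  dy/dx = -(16x/(8x^2 + y^2))/(2y/(8x^2 + y^2)) = -8x/y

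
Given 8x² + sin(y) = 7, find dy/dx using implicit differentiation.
Apply d/dx to both sides, remembering that y depends on x. Each occurrence of y therefore brings in a y' = dy/dx via the chain rule.

With F(x, y) equal to the left-hand side minus the right, differentiate F term by term:
  d/dx[8x^2] = 16x
  d/dx[sin(y)] = y'·cos(y)
  d/dx[-7] = 0
Adding these up, d/dx[F] = 0 becomes
  (16x) + (cos(y))·y' = 0,
so isolating y',
  dy/dx = -(16x)/(cos(y)) = -16x/cos(y)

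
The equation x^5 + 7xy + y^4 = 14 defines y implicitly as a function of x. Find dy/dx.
Differentiate both sides with respect to x, treating y as y(x). By the chain rule, any term containing y contributes a factor of y' = dy/dx when we differentiate it.

Move every term to one side and write the relation as F(x, y) = 0. Term by term,
  d/dx[x^5] = 5x^4
  d/dx[7xy] = 7x·y' + 7y
  d/dx[y^4] = 4y^3·y'
  d/dx[-14] = 0

The pieces without y' make up ∂F/∂x and the coefficient of y' is ∂F/∂y:
  ∂F/∂x = 5x^4 + 7y,
  ∂F/∂y = 7x + 4y^3.

Since d/dx[F] = ∂F/∂x + (∂F/∂y)·y' = 0, solve for y':
  (∂F/∂y)·y' = -∂F/∂x
  dy/dx = -(∂F/∂x)/(∂F/∂y) = -(5x^4 + 7y)/(7x + 4y^3) = (-5x^4 - 7y)/(7x + 4y^3)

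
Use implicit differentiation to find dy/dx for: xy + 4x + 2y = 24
Take d/dx of both sides. Since y is implicitly a function of x, the chain rule attaches a y' = dy/dx factor whenever we differentiate through y.

Set F(x, y) = (left side) − (right side), so the curve is F = 0. Differentiating each term of F:
  d/dx[xy] = x·y' + y
  d/dx[4x] = 4
  d/dx[2y] = 2·y'
  d/dx[-24] = 0

Collecting, the y'-free part is the partial derivative in x and the y' coefficient is the partial derivative in y:
  ∂F/∂x = y + 4
  ∂F/∂y = x + 2

so d/dx[F(x, y(x))] = ∂F/∂x + (∂F/∂y)·y' = 0. Rearranging,
  dy/dx = -(∂F/∂x)/(∂F/∂y) = -(y + 4)/(x + 2) = (-y - 4)/(x + 2)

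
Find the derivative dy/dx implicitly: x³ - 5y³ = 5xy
Differentiate the relation implicitly: treat y = y(x) and apply the chain rule, so every y-derivative picks up a y' = dy/dx factor.

With everything moved to the left-hand side, differentiate term by term:
  d/dx[x^3] = 3x^2
  d/dx[-5xy] = -5x·y' - 5y
  d/dx[-5y^3] = -15y^2·y'

Separating the contributions that come from x directly and those that come through y:
  without y':      3x^2 - 5y
  multiplying y':  -5x - 15y^2

so (3x^2 - 5y) + (-5x - 15y^2)·y' = 0, and therefore
  dy/dx = -(3x^2 - 5y)/(-5x - 15y^2) = (3x^2/5 - y)/(x + 3y^2)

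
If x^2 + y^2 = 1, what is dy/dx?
Apply d/dx to both sides, remembering that y depends on x. Each occurrence of y therefore brings in a y' = dy/dx via the chain rule.

With F(x, y) equal to the left-hand side minus the right, differentiate F term by term:
  d/dx[x^2] = 2x
  d/dx[y^2] = 2y·y'
  d/dx[-1] = 0
Adding these up, d/dx[F] = 0 becomes
  (2x) + (2y)·y' = 0,
so isolating y',
  dy/dx = -(2x)/(2y) = -x/y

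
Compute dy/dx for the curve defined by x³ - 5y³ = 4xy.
Differentiate the relation implicitly: treat y = y(x) and apply the chain rule, so every y-derivative picks up a y' = dy/dx factor.

With everything moved to the left-hand side, differentiate term by term:
  d/dx[x^3] = 3x^2
  d/dx[-4xy] = -4x·y' - 4y
  d/dx[-5y^3] = -15y^2·y'

Separating the contributions that come from x directly and those that come through y:
  without y':      3x^2 - 4y
  multiplying y':  -4x - 15y^2

so (3x^2 - 4y) + (-4x - 15y^2)·y' = 0, and therefore
  dy/dx = -(3x^2 - 4y)/(-4x - 15y^2) = (3x^2 - 4y)/(4x + 15y^2)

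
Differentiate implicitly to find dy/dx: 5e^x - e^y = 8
Differentiate the relation implicitly: treat y = y(x) and apply the chain rule, so every y-derivative picks up a y' = dy/dx factor.

With everything moved to the left-hand side, differentiate term by term:
  d/dx[5e^(x)] = 5e^(x)
  d/dx[-e^(y)] = -y'·e^(y)
  d/dx[-8] = 0

Separating the contributions that come from x directly and those that come through y:
  without y':      5e^(x)
  multiplying y':  -e^(y)

so (5e^(x)) + (-e^(y))·y' = 0, and therefore
  dy/dx = -(5e^(x))/(-e^(y)) = 5e^(x - y)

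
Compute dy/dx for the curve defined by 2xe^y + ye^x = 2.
Take d/dx of both sides. Since y is implicitly a function of x, the chain rule attaches a y' = dy/dx factor whenever we differentiate through y.

Set F(x, y) = (left side) − (right side), so the curve is F = 0. Differentiating each term of F:
  d/dx[2x·e^(y)] = 2x·y'·e^(y) + 2e^(y)
  d/dx[y·e^(x)] = y·e^(x) + y'·e^(x)
  d/dx[-2] = 0

Collecting, the y'-free part is the partial derivative in x and the y' coefficient is the partial derivative in y:
  ∂F/∂x = y·e^(x) + 2e^(y)
  ∂F/∂y = 2x·e^(y) + e^(x)

so d/dx[F(x, y(x))] = ∂F/∂x + (∂F/∂y)·y' = 0. Rearranging,
  dy/dx = -(∂F/∂x)/(∂F/∂y) = -(y·e^(x) + 2e^(y))/(2x·e^(y) + e^(x)) = (-y·e^(x) - 2e^(y))/(2x·e^(y) + e^(x))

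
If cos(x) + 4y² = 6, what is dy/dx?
Differentiate the relation implicitly: treat y = y(x) and apply the chain rule, so every y-derivative picks up a y' = dy/dx factor.

With everything moved to the left-hand side, differentiate term by term:
  d/dx[4y^2] = 8y·y'
  d/dx[cos(x)] = -sin(x)
  d/dx[-6] = 0

Separating the contributions that come from x directly and those that come through y:
  without y':      -sin(x)
  multiplying y':  8y

so (-sin(x)) + (8y)·y' = 0, and therefore
  dy/dx = -(-sin(x))/(8y) = sin(x)/(8y)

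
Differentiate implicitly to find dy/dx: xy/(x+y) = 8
Differentiate both sides with respect to x, treating y as y(x). By the chain rule, any term containing y contributes a factor of y' = dy/dx when we differentiate it.

Move every term to one side and write the relation as F(x, y) = 0. Term by term,
  d/dx[xy/(x + y)] = xy(-y' - 1)/(x + y)^2 + x·y'/(x + y) + y/(x + y)
  d/dx[-8] = 0

The pieces without y' make up ∂F/∂x and the coefficient of y' is ∂F/∂y:
  ∂F/∂x = -xy/(x + y)^2 + y/(x + y),
  ∂F/∂y = -xy/(x + y)^2 + x/(x + y).

Since d/dx[F] = ∂F/∂x + (∂F/∂y)·y' = 0, solve for y':
  (∂F/∂y)·y' = -∂F/∂x
  dy/dx = -(∂F/∂x)/(∂F/∂y) = -(-xy/(x + y)^2 + y/(x + y))/(-xy/(x + y)^2 + x/(x + y))
        = -(y^2/(x + y)^2)/(x^2/(x + y)^2) = -y^2/x^2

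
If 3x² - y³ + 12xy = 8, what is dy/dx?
Take d/dx of both sides. Since y is implicitly a function of x, the chain rule attaches a y' = dy/dx factor whenever we differentiate through y.

Set F(x, y) = (left side) − (right side), so the curve is F = 0. Differentiating each term of F:
  d/dx[3x^2] = 6x
  d/dx[12xy] = 12x·y' + 12y
  d/dx[-y^3] = -3y^2·y'
  d/dx[-8] = 0

Collecting, the y'-free part is the partial derivative in x and the y' coefficient is the partial derivative in y:
  ∂F/∂x = 6x + 12y
  ∂F/∂y = 12x - 3y^2

so d/dx[F(x, y(x))] = ∂F/∂x + (∂F/∂y)·y' = 0. Rearranging,
  dy/dx = -(∂F/∂x)/(∂F/∂y) = -(6x + 12y)/(12x - 3y^2) = 2(-x - 2y)/(4x - y^2)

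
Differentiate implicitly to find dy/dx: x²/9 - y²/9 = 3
Differentiate the relation implicitly: treat y = y(x) and apply the chain rule, so every y-derivative picks up a y' = dy/dx factor.

With everything moved to the left-hand side, differentiate term by term:
  d/dx[x^2/9] = 2x/9
  d/dx[-y^2/9] = -2y·y'/9
  d/dx[-3] = 0

Separating the contributions that come from x directly and those that come through y:
  without y':      2x/9
  multiplying y':  -2y/9

so (2x/9) + (-2y/9)·y' = 0, and therefore
  dy/dx = -(2x/9)/(-2y/9) = x/y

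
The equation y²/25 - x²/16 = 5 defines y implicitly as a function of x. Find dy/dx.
Differentiate both sides with respect to x, treating y as y(x). By the chain rule, any term containing y contributes a factor of y' = dy/dx when we differentiate it.

Move every term to one side and write the relation as F(x, y) = 0. Term by term,
  d/dx[-x^2/16] = -x/8
  d/dx[y^2/25] = 2y·y'/25
  d/dx[-5] = 0

The pieces without y' make up ∂F/∂x and the coefficient of y' is ∂F/∂y:
  ∂F/∂x = -x/8,
  ∂F/∂y = 2y/25.

Since d/dx[F] = ∂F/∂x + (∂F/∂y)·y' = 0, solve for y':
  (∂F/∂y)·y' = -∂F/∂x
  dy/dx = -(∂F/∂x)/(∂F/∂y) = -(-x/8)/(2y/25) = 25x/(16y)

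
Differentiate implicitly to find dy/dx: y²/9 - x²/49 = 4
Take d/dx of both sides. Since y is implicitly a function of x, the chain rule attaches a y' = dy/dx factor whenever we differentiate through y.

Set F(x, y) = (left side) − (right side), so the curve is F = 0. Differentiating each term of F:
  d/dx[-x^2/49] = -2x/49
  d/dx[y^2/9] = 2y·y'/9
  d/dx[-4] = 0

Collecting, the y'-free part is the partial derivative in x and the y' coefficient is the partial derivative in y:
  ∂F/∂x = -2x/49
  ∂F/∂y = 2y/9

so d/dx[F(x, y(x))] = ∂F/∂x + (∂F/∂y)·y' = 0. Rearranging,
  dy/dx = -(∂F/∂x)/(∂F/∂y) = -(-2x/49)/(2y/9) = 9x/(49y)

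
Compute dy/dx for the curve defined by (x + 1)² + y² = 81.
Differentiate the relation implicitly: treat y = y(x) and apply the chain rule, so every y-derivative picks up a y' = dy/dx factor.

With everything moved to the left-hand side, differentiate term by term:
  d/dx[y^2] = 2y·y'
  d/dx[(x + 1)^2] = 2x + 2
  d/dx[-81] = 0

Separating the contributions that come from x directly and those that come through y:
  without y':      2x + 2
  multiplying y':  2y

so (2x + 2) + (2y)·y' = 0, and therefore
  dy/dx = -(2x + 2)/(2y) = (-x - 1)/y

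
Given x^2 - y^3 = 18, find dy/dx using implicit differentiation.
Differentiate the relation implicitly: treat y = y(x) and apply the chain rule, so every y-derivative picks up a y' = dy/dx factor.

With everything moved to the left-hand side, differentiate term by term:
  d/dx[x^2] = 2x
  d/dx[-y^3] = -3y^2·y'
  d/dx[-18] = 0

Separating the contributions that come from x directly and those that come through y:
  without y':      2x
  multiplying y':  -3y^2

so (2x) + (-3y^2)·y' = 0, and therefore
  dy/dx = -(2x)/(-3y^2) = 2x/(3y^2)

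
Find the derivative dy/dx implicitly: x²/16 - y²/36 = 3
Differentiate the relation implicitly: treat y = y(x) and apply the chain rule, so every y-derivative picks up a y' = dy/dx factor.

With everything moved to the left-hand side, differentiate term by term:
  d/dx[x^2/16] = x/8
  d/dx[-y^2/36] = -y·y'/18
  d/dx[-3] = 0

Separating the contributions that come from x directly and those that come through y:
  without y':      x/8
  multiplying y':  -y/18

so (x/8) + (-y/18)·y' = 0, and therefore
  dy/dx = -(x/8)/(-y/18) = 9x/(4y)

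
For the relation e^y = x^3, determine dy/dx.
Apply d/dx to both sides, remembering that y depends on x. Each occurrence of y therefore brings in a y' = dy/dx via the chain rule.

With F(x, y) equal to the left-hand side minus the right, differentiate F term by term:
  d/dx[-x^3] = -3x^2
  d/dx[e^(y)] = y'·e^(y)
Adding these up, d/dx[F] = 0 becomes
  (-3x^2) + (e^(y))·y' = 0,
so isolating y',
  dy/dx = -(-3x^2)/(e^(y)) = 3x^2e^(-y)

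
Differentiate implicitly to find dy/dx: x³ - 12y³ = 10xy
Differentiate both sides with respect to x, treating y as y(x). By the chain rule, any term containing y contributes a factor of y' = dy/dx when we differentiate it.

Move every term to one side and write the relation as F(x, y) = 0. Term by term,
  d/dx[x^3] = 3x^2
  d/dx[-10xy] = -10x·y' - 10y
  d/dx[-12y^3] = -36y^2·y'

The pieces without y' make up ∂F/∂x and the coefficient of y' is ∂F/∂y:
  ∂F/∂x = 3x^2 - 10y,
  ∂F/∂y = -10x - 36y^2.

Since d/dx[F] = ∂F/∂x + (∂F/∂y)·y' = 0, solve for y':
  (∂F/∂y)·y' = -∂F/∂x
  dy/dx = -(∂F/∂x)/(∂F/∂y) = -(3x^2 - 10y)/(-10x - 36y^2) = (3x^2 - 10y)/(2(5x + 18y^2))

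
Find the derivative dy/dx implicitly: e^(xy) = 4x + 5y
Take d/dx of both sides. Since y is implicitly a function of x, the chain rule attaches a y' = dy/dx factor whenever we differentiate through y.

Set F(x, y) = (left side) − (right side), so the curve is F = 0. Differentiating each term of F:
  d/dx[-4x] = -4
  d/dx[-5y] = -5·y'
  d/dx[e^(xy)] = (x·y' + y)·e^(xy)

Collecting, the y'-free part is the partial derivative in x and the y' coefficient is the partial derivative in y:
  ∂F/∂x = y·e^(xy) - 4
  ∂F/∂y = x·e^(xy) - 5

so d/dx[F(x, y(x))] = ∂F/∂x + (∂F/∂y)·y' = 0. Rearranging,
  dy/dx = -(∂F/∂x)/(∂F/∂y) = -(y·e^(xy) - 4)/(x·e^(xy) - 5) = (-y·e^(xy) + 4)/(x·e^(xy) - 5)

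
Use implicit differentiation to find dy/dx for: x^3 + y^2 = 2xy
Differentiate both sides with respect to x, treating y as y(x). By the chain rule, any term containing y contributes a factor of y' = dy/dx when we differentiate it.

Move every term to one side and write the relation as F(x, y) = 0. Term by term,
  d/dx[x^3] = 3x^2
  d/dx[-2xy] = -2x·y' - 2y
  d/dx[y^2] = 2y·y'

The pieces without y' make up ∂F/∂x and the coefficient of y' is ∂F/∂y:
  ∂F/∂x = 3x^2 - 2y,
  ∂F/∂y = -2x + 2y.

Since d/dx[F] = ∂F/∂x + (∂F/∂y)·y' = 0, solve for y':
  (∂F/∂y)·y' = -∂F/∂x
  dy/dx = -(∂F/∂x)/(∂F/∂y) = -(3x^2 - 2y)/(-2x + 2y) = (3x^2/2 - y)/(x - y)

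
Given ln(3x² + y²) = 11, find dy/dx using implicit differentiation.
Take d/dx of both sides. Since y is implicitly a function of x, the chain rule attaches a y' = dy/dx factor whenever we differentiate through y.

Set F(x, y) = (left side) − (right side), so the curve is F = 0. Differentiating each term of F:
  d/dx[ln(3x^2 + y^2)] = (6x + 2y·y')/(3x^2 + y^2)
  d/dx[-11] = 0

Collecting, the y'-free part is the partial derivative in x and the y' coefficient is the partial derivative in y:
  ∂F/∂x = 6x/(3x^2 + y^2)
  ∂F/∂y = 2y/(3x^2 + y^2)

so d/dx[F(x, y(x))] = ∂F/∂x + (∂F/∂y)·y' = 0. Rearranging,
  dy/dx = -(∂F/∂x)/(∂F/∂y) = -(6x/(3x^2 + y^2))/(2y/(3x^2 + y^2)) = -3x/y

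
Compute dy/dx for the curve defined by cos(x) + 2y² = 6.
Take d/dx of both sides. Since y is implicitly a function of x, the chain rule attaches a y' = dy/dx factor whenever we differentiate through y.

Set F(x, y) = (left side) − (right side), so the curve is F = 0. Differentiating each term of F:
  d/dx[2y^2] = 4y·y'
  d/dx[cos(x)] = -sin(x)
  d/dx[-6] = 0

Collecting, the y'-free part is the partial derivative in x and the y' coefficient is the partial derivative in y:
  ∂F/∂x = -sin(x)
  ∂F/∂y = 4y

so d/dx[F(x, y(x))] = ∂F/∂x + (∂F/∂y)·y' = 0. Rearranging,
  dy/dx = -(∂F/∂x)/(∂F/∂y) = -(-sin(x))/(4y) = sin(x)/(4y)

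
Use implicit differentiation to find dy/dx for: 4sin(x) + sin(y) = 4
Differentiate both sides with respect to x, treating y as y(x). By the chain rule, any term containing y contributes a factor of y' = dy/dx when we differentiate it.

Move every term to one side and write the relation as F(x, y) = 0. Term by term,
  d/dx[4sin(x)] = 4cos(x)
  d/dx[sin(y)] = y'·cos(y)
  d/dx[-4] = 0

The pieces without y' make up ∂F/∂x and the coefficient of y' is ∂F/∂y:
  ∂F/∂x = 4cos(x),
  ∂F/∂y = cos(y).

Since d/dx[F] = ∂F/∂x + (∂F/∂y)·y' = 0, solve for y':
  (∂F/∂y)·y' = -∂F/∂x
  dy/dx = -(∂F/∂x)/(∂F/∂y) = -(4cos(x))/(cos(y)) = -4cos(x)/cos(y)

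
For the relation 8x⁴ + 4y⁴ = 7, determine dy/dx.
Differentiate both sides with respect to x, treating y as y(x). By the chain rule, any term containing y contributes a factor of y' = dy/dx when we differentiate it.

Move every term to one side and write the relation as F(x, y) = 0. Term by term,
  d/dx[8x^4] = 32x^3
  d/dx[4y^4] = 16y^3·y'
  d/dx[-7] = 0

The pieces without y' make up ∂F/∂x and the coefficient of y' is ∂F/∂y:
  ∂F/∂x = 32x^3,
  ∂F/∂y = 16y^3.

Since d/dx[F] = ∂F/∂x + (∂F/∂y)·y' = 0, solve for y':
  (∂F/∂y)·y' = -∂F/∂x
  dy/dx = -(∂F/∂x)/(∂F/∂y) = -(32x^3)/(16y^3) = -2x^3/y^3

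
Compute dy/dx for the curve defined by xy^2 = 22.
Take d/dx of both sides. Since y is implicitly a function of x, the chain rule attaches a y' = dy/dx factor whenever we differentiate through y.

Set F(x, y) = (left side) − (right side), so the curve is F = 0. Differentiating each term of F:
  d/dx[xy^2] = 2xy·y' + y^2
  d/dx[-22] = 0

Collecting, the y'-free part is the partial derivative in x and the y' coefficient is the partial derivative in y:
  ∂F/∂x = y^2
  ∂F/∂y = 2xy

so d/dx[F(x, y(x))] = ∂F/∂x + (∂F/∂y)·y' = 0. Rearranging,
  dy/dx = -(∂F/∂x)/(∂F/∂y) = -(y^2)/(2xy) = -y/(2x)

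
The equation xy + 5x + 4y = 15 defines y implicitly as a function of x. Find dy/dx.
Differentiate the relation implicitly: treat y = y(x) and apply the chain rule, so every y-derivative picks up a y' = dy/dx factor.

With everything moved to the left-hand side, differentiate term by term:
  d/dx[xy] = x·y' + y
  d/dx[5x] = 5
  d/dx[4y] = 4·y'
  d/dx[-15] = 0

Separating the contributions that come from x directly and those that come through y:
  without y':      y + 5
  multiplying y':  x + 4

so (y + 5) + (x + 4)·y' = 0, and therefore
  dy/dx = -(y + 5)/(x + 4) = (-y - 5)/(x + 4)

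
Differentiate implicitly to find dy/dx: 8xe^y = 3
Differentiate the relation implicitly: treat y = y(x) and apply the chain rule, so every y-derivative picks up a y' = dy/dx factor.

With everything moved to the left-hand side, differentiate term by term:
  d/dx[8x·e^(y)] = 8x·y'·e^(y) + 8e^(y)
  d/dx[-3] = 0

Separating the contributions that come from x directly and those that come through y:
  without y':      8e^(y)
  multiplying y':  8x·e^(y)

so (8e^(y)) + (8x·e^(y))·y' = 0, and therefore
  dy/dx = -(8e^(y))/(8x·e^(y)) = -1/x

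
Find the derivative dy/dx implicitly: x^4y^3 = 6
Apply d/dx to both sides, remembering that y depends on x. Each occurrence of y therefore brings in a y' = dy/dx via the chain rule.

With F(x, y) equal to the left-hand side minus the right, differentiate F term by term:
  d/dx[x^4y^3] = 3x^4y^2·y' + 4x^3y^3
  d/dx[-6] = 0
Adding these up, d/dx[F] = 0 becomes
  (4x^3y^3) + (3x^4y^2)·y' = 0,
so isolating y',
  dy/dx = -(4x^3y^3)/(3x^4y^2) = -4y/(3x)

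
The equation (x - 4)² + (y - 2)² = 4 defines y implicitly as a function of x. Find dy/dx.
Differentiate both sides with respect to x, treating y as y(x). By the chain rule, any term containing y contributes a factor of y' = dy/dx when we differentiate it.

Move every term to one side and write the relation as F(x, y) = 0. Term by term,
  d/dx[(x - 4)^2] = 2x - 8
  d/dx[(y - 2)^2] = 2·y'(y - 2)
  d/dx[-4] = 0

The pieces without y' make up ∂F/∂x and the coefficient of y' is ∂F/∂y:
  ∂F/∂x = 2x - 8,
  ∂F/∂y = 2y - 4.

Since d/dx[F] = ∂F/∂x + (∂F/∂y)·y' = 0, solve for y':
  (∂F/∂y)·y' = -∂F/∂x
  dy/dx = -(∂F/∂x)/(∂F/∂y) = -(2x - 8)/(2y - 4) = (4 - x)/(y - 2)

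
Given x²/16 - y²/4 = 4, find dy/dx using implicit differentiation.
Differentiate both sides with respect to x, treating y as y(x). By the chain rule, any term containing y contributes a factor of y' = dy/dx when we differentiate it.

Move every term to one side and write the relation as F(x, y) = 0. Term by term,
  d/dx[x^2/16] = x/8
  d/dx[-y^2/4] = -y·y'/2
  d/dx[-4] = 0

The pieces without y' make up ∂F/∂x and the coefficient of y' is ∂F/∂y:
  ∂F/∂x = x/8,
  ∂F/∂y = -y/2.

Since d/dx[F] = ∂F/∂x + (∂F/∂y)·y' = 0, solve for y':
  (∂F/∂y)·y' = -∂F/∂x
  dy/dx = -(∂F/∂x)/(∂F/∂y) = -(x/8)/(-y/2) = x/(4y)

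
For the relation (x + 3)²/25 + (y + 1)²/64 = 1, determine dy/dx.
Apply d/dx to both sides, remembering that y depends on x. Each occurrence of y therefore brings in a y' = dy/dx via the chain rule.

With F(x, y) equal to the left-hand side minus the right, differentiate F term by term:
  d/dx[(x + 3)^2/25] = 2x/25 + 6/25
  d/dx[(y + 1)^2/64] = y'(y + 1)/32
  d/dx[-1] = 0
Adding these up, d/dx[F] = 0 becomes
  (2x/25 + 6/25) + (y/32 + 1/32)·y' = 0,
so isolating y',
  dy/dx = -(2x/25 + 6/25)/(y/32 + 1/32)
        = -(2(x + 3)/25)/((y + 1)/32) = 64(-x - 3)/(25(y + 1))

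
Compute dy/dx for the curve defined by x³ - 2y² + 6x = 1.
Differentiate the relation implicitly: treat y = y(x) and apply the chain rule, so every y-derivative picks up a y' = dy/dx factor.

With everything moved to the left-hand side, differentiate term by term:
  d/dx[x^3] = 3x^2
  d/dx[6x] = 6
  d/dx[-2y^2] = -4y·y'
  d/dx[-1] = 0

Separating the contributions that come from x directly and those that come through y:
  without y':      3x^2 + 6
  multiplying y':  -4y

so (3x^2 + 6) + (-4y)·y' = 0, and therefore
  dy/dx = -(3x^2 + 6)/(-4y) = 3(x^2 + 2)/(4y)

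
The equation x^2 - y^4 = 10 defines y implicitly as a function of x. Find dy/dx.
Apply d/dx to both sides, remembering that y depends on x. Each occurrence of y therefore brings in a y' = dy/dx via the chain rule.

With F(x, y) equal to the left-hand side minus the right, differentiate F term by term:
  d/dx[x^2] = 2x
  d/dx[-y^4] = -4y^3·y'
  d/dx[-10] = 0
Adding these up, d/dx[F] = 0 becomes
  (2x) + (-4y^3)·y' = 0,
so isolating y',
  dy/dx = -(2x)/(-4y^3) = x/(2y^3)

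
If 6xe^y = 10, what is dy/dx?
Take d/dx of both sides. Since y is implicitly a function of x, the chain rule attaches a y' = dy/dx factor whenever we differentiate through y.

Set F(x, y) = (left side) − (right side), so the curve is F = 0. Differentiating each term of F:
  d/dx[6x·e^(y)] = 6x·y'·e^(y) + 6e^(y)
  d/dx[-10] = 0

Collecting, the y'-free part is the partial derivative in x and the y' coefficient is the partial derivative in y:
  ∂F/∂x = 6e^(y)
  ∂F/∂y = 6x·e^(y)

so d/dx[F(x, y(x))] = ∂F/∂x + (∂F/∂y)·y' = 0. Rearranging,
  dy/dx = -(∂F/∂x)/(∂F/∂y) = -(6e^(y))/(6x·e^(y)) = -1/x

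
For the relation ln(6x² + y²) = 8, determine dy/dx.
Differentiate the relation implicitly: treat y = y(x) and apply the chain rule, so every y-derivative picks up a y' = dy/dx factor.

With everything moved to the left-hand side, differentiate term by term:
  d/dx[ln(6x^2 + y^2)] = (12x + 2y·y')/(6x^2 + y^2)
  d/dx[-8] = 0

Separating the contributions that come from x directly and those that come through y:
  without y':      12x/(6x^2 + y^2)
  multiplying y':  2y/(6x^2 + y^2)

so (12x/(6x^2 + y^2)) + (2y/(6x^2 + y^2))·y' = 0, and therefore
  dy/dx = -(12x/(6x^2 + y^2))/(2y/(6x^2 + y^2)) = -6x/y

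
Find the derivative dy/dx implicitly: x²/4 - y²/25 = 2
Take d/dx of both sides. Since y is implicitly a function of x, the chain rule attaches a y' = dy/dx factor whenever we differentiate through y.

Set F(x, y) = (left side) − (right side), so the curve is F = 0. Differentiating each term of F:
  d/dx[x^2/4] = x/2
  d/dx[-y^2/25] = -2y·y'/25
  d/dx[-2] = 0

Collecting, the y'-free part is the partial derivative in x and the y' coefficient is the partial derivative in y:
  ∂F/∂x = x/2
  ∂F/∂y = -2y/25

so d/dx[F(x, y(x))] = ∂F/∂x + (∂F/∂y)·y' = 0. Rearranging,
  dy/dx = -(∂F/∂x)/(∂F/∂y) = -(x/2)/(-2y/25) = 25x/(4y)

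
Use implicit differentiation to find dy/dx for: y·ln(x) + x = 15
Take d/dx of both sides. Since y is implicitly a function of x, the chain rule attaches a y' = dy/dx factor whenever we differentiate through y.

Set F(x, y) = (left side) − (right side), so the curve is F = 0. Differentiating each term of F:
  d/dx[x] = 1
  d/dx[y·ln(x)] = y'·ln(x) + y/x
  d/dx[-15] = 0

Collecting, the y'-free part is the partial derivative in x and the y' coefficient is the partial derivative in y:
  ∂F/∂x = 1 + y/x
  ∂F/∂y = ln(x)

so d/dx[F(x, y(x))] = ∂F/∂x + (∂F/∂y)·y' = 0. Rearranging,
  dy/dx = -(∂F/∂x)/(∂F/∂y) = -(1 + y/x)/(ln(x))
        = -((x + y)/x)/(ln(x)) = (-x - y)/(x·ln(x))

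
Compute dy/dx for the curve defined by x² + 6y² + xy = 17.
Differentiate the relation implicitly: treat y = y(x) and apply the chain rule, so every y-derivative picks up a y' = dy/dx factor.

With everything moved to the left-hand side, differentiate term by term:
  d/dx[x^2] = 2x
  d/dx[xy] = x·y' + y
  d/dx[6y^2] = 12y·y'
  d/dx[-17] = 0

Separating the contributions that come from x directly and those that come through y:
  without y':      2x + y
  multiplying y':  x + 12y

so (2x + y) + (x + 12y)·y' = 0, and therefore
  dy/dx = -(2x + y)/(x + 12y) = (-2x - y)/(x + 12y)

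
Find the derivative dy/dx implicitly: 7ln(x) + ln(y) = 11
Differentiate both sides with respect to x, treating y as y(x). By the chain rule, any term containing y contributes a factor of y' = dy/dx when we differentiate it.

Move every term to one side and write the relation as F(x, y) = 0. Term by term,
  d/dx[7ln(x)] = 7/x
  d/dx[ln(y)] = y'/y
  d/dx[-11] = 0

The pieces without y' make up ∂F/∂x and the coefficient of y' is ∂F/∂y:
  ∂F/∂x = 7/x,
  ∂F/∂y = 1/y.

Since d/dx[F] = ∂F/∂x + (∂F/∂y)·y' = 0, solve for y':
  (∂F/∂y)·y' = -∂F/∂x
  dy/dx = -(∂F/∂x)/(∂F/∂y) = -(7/x)/(1/y) = -7y/x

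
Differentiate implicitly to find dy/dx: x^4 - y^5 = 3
Apply d/dx to both sides, remembering that y depends on x. Each occurrence of y therefore brings in a y' = dy/dx via the chain rule.

With F(x, y) equal to the left-hand side minus the right, differentiate F term by term:
  d/dx[x^4] = 4x^3
  d/dx[-y^5] = -5y^4·y'
  d/dx[-3] = 0
Adding these up, d/dx[F] = 0 becomes
  (4x^3) + (-5y^4)·y' = 0,
so isolating y',
  dy/dx = -(4x^3)/(-5y^4) = 4x^3/(5y^4)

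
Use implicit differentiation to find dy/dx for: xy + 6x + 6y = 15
Differentiate both sides with respect to x, treating y as y(x). By the chain rule, any term containing y contributes a factor of y' = dy/dx when we differentiate it.

Move every term to one side and write the relation as F(x, y) = 0. Term by term,
  d/dx[xy] = x·y' + y
  d/dx[6x] = 6
  d/dx[6y] = 6·y'
  d/dx[-15] = 0

The pieces without y' make up ∂F/∂x and the coefficient of y' is ∂F/∂y:
  ∂F/∂x = y + 6,
  ∂F/∂y = x + 6.

Since d/dx[F] = ∂F/∂x + (∂F/∂y)·y' = 0, solve for y':
  (∂F/∂y)·y' = -∂F/∂x
  dy/dx = -(∂F/∂x)/(∂F/∂y) = -(y + 6)/(x + 6) = (-y - 6)/(x + 6)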